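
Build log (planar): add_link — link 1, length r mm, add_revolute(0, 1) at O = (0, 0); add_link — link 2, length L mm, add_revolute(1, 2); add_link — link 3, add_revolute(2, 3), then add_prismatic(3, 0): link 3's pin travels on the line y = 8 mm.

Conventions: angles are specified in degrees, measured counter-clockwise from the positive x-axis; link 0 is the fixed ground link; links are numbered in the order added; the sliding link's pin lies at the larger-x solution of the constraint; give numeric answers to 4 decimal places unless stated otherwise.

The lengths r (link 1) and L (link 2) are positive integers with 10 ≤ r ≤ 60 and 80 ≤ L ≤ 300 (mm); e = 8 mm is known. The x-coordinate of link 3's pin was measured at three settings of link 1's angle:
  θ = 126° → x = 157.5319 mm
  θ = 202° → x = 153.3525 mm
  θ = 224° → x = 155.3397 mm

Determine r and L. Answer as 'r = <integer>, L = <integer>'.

constraint per measurement: (x − r cos θ)² + (r sin θ − e)² = L²
subtracting the θ₁ and θ₂ equations cancels the r² and L² terms:
r = (x₁² − x₂²) / (2[(x₁cos θ₁ + e sin θ₁) − (x₂cos θ₂ + e sin θ₂)]) = 10.9999 → r = 11
L² = (x₁ − r cos θ₁)² + (r sin θ₁ − e)² = 26896.0009 → L = 164.0000 → L = 164
check at θ₃=224°: x = 155.3397 (printed 155.3397) ✓

r = 11, L = 164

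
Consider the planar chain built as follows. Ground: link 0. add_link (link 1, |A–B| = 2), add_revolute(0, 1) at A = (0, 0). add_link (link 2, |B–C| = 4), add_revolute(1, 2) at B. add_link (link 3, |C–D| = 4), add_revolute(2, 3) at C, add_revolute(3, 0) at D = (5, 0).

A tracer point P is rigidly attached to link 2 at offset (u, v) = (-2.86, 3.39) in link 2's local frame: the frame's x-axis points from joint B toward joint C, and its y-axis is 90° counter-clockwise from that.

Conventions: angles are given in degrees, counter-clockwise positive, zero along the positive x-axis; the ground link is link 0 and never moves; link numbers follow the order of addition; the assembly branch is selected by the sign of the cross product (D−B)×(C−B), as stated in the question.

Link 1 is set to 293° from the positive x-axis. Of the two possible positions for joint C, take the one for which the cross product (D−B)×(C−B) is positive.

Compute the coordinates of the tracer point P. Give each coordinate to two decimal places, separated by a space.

A=(0,0), D=(5.00,0)
B = A + 2.00·(cos293°, sin293°) = (0.7815, -1.8410)
|BD| = 4.6028
circle(B,4.00) ∩ circle(D,4.00): a=2.3014, h=3.2716
  candidates: C₊=(1.5821,2.0780) cross=15.059; C₋=(4.1993,-3.9190) cross=-15.059
  branch + wants cross > 0 → take C=(1.5821,2.0780) (cross=15.059)
ex = (C−B)/|BC| = (0.2002,0.9798); ey = (-0.9798,0.2002)
P = B + -2.86·ex + 3.39·ey = (-3.1124,-3.9646)

-3.11 -3.96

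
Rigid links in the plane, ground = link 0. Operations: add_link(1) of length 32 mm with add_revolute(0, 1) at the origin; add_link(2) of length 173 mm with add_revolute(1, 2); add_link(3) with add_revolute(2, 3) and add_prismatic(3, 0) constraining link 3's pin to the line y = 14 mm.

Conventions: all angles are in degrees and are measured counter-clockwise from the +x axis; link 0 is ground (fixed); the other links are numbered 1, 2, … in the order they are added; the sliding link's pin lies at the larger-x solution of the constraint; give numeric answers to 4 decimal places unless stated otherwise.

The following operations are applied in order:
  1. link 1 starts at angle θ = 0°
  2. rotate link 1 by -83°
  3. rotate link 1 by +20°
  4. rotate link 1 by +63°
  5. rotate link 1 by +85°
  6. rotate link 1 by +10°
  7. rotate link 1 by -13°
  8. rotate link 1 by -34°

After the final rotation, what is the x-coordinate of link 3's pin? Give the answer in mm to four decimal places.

geometry: r = 32 mm, L = 173 mm, e = 14 mm; θ starts at 0°
rotate link 1 by -83°: θ ← 0° -83° = -83°
rotate link 1 by +20°: θ ← -83° +20° = -63°
rotate link 1 by +63°: θ ← -63° +63° = 0°
rotate link 1 by +85°: θ ← 0° +85° = 85°
rotate link 1 by +10°: θ ← 85° +10° = 95°
rotate link 1 by -13°: θ ← 95° -13° = 82°
rotate link 1 by -34°: θ ← 82° -34° = 48°
crank pin P = (r cos θ, r sin θ) = (21.412179, 23.780634)
h = r sin θ − e = 23.780634 − 14 = 9.780634
x = r cos θ + √(L² − h²) = 21.412179 + 172.723302 = 194.135482

194.1355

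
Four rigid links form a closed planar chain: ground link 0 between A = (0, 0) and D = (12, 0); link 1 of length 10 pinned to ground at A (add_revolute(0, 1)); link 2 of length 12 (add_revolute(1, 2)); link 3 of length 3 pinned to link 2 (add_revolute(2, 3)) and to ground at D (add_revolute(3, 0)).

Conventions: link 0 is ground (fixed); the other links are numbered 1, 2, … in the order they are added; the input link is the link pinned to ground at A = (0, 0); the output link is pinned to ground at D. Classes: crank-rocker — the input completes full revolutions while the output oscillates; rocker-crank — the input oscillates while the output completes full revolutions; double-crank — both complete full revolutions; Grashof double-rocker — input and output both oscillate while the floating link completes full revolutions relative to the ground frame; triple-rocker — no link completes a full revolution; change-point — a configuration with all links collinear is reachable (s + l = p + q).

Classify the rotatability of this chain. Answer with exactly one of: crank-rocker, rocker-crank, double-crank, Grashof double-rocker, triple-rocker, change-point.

lengths: ground=12, input=10, coupler=12, output=3
sorted: s=3 (shortest), l=12 (longest), p+q=22
s + l = 15 vs p + q = 22
s + l < p + q (Grashof) with shortest = output link → rocker-crank

rocker-crank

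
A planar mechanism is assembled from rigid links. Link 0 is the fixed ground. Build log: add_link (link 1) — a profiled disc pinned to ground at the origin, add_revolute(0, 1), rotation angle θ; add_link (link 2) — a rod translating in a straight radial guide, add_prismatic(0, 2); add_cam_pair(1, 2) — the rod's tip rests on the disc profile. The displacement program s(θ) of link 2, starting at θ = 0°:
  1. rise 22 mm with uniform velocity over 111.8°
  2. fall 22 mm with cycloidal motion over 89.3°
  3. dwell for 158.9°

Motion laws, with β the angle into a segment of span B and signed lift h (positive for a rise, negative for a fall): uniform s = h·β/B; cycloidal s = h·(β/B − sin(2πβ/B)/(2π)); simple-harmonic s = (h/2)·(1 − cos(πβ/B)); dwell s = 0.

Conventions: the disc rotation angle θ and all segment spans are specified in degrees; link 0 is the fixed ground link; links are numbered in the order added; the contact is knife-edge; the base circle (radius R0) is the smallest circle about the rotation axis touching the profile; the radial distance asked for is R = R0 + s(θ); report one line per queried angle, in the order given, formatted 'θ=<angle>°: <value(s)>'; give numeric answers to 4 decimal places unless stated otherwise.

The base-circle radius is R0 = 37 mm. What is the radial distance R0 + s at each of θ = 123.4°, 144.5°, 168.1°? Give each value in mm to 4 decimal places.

seg 1 [0°–111.8°] uniform, h=22: full span → s += 22 → s = 22.0000
seg 2 [111.8°–201.1°] cycloidal, h=-22: θ=123.4° here. β=11.6, B=89.3. -22·(0.1299 − sin(2π·0.1299)/(2π)) = -0.3069 → s = 21.6931
seg 2 [111.8°–201.1°] cycloidal, h=-22: θ=144.5° here. β=32.7, B=89.3. -22·(0.3662 − sin(2π·0.3662)/(2π)) = -5.4468 → s = 16.5532
seg 2 [111.8°–201.1°] cycloidal, h=-22: θ=168.1° here. β=56.3, B=89.3. -22·(0.6305 − sin(2π·0.6305)/(2π)) = -16.4294 → s = 5.5706
θ=123.4°: R = R0 + s = 37 + 21.6931 = 58.6931
θ=144.5°: R = R0 + s = 37 + 16.5532 = 53.5532
θ=168.1°: R = R0 + s = 37 + 5.5706 = 42.5706

θ=123.4°: 58.6931
θ=144.5°: 53.5532
θ=168.1°: 42.5706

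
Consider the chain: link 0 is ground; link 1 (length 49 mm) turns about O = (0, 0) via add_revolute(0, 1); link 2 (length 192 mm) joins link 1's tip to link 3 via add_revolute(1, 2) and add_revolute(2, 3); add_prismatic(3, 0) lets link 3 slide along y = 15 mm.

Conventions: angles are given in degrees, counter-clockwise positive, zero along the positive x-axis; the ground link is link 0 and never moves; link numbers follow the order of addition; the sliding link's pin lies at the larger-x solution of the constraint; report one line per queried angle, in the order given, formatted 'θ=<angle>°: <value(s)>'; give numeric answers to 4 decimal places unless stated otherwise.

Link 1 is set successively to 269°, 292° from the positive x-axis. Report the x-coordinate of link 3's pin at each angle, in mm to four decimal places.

geometry: r = 49 mm, L = 192 mm, e = 15 mm
θ=269°: crank pin P = (r cos θ, r sin θ) = (-0.855168, -48.992537)
θ=269°: h = r sin θ − e = -48.992537 − 15 = -63.992537
θ=269°: x = r cos θ + √(L² − h²) = -0.855168 + 181.021974 = 180.166806
θ=292°: crank pin P = (r cos θ, r sin θ) = (18.355723, -45.432009)
θ=292°: h = r sin θ − e = -45.432009 − 15 = -60.432009
θ=292°: x = r cos θ + √(L² − h²) = 18.355723 + 182.241522 = 200.597245

θ=269°: 180.1668
θ=292°: 200.5972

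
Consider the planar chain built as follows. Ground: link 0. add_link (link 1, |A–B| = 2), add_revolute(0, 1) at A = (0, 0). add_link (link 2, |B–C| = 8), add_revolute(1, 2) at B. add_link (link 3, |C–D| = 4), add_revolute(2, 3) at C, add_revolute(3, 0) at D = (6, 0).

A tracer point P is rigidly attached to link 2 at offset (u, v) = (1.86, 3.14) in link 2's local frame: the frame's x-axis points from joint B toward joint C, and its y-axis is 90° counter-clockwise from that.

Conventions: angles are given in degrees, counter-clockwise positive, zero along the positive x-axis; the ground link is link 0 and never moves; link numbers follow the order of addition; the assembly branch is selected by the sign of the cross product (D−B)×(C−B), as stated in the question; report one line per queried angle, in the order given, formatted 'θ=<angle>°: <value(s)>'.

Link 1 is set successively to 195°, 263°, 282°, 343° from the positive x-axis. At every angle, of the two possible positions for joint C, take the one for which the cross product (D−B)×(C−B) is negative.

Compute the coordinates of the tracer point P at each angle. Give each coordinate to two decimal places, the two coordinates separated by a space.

A=(0,0), D=(6.00,0)
θ=195°: B = A + 2.00·(cos195°, sin195°) = (-1.9319, -0.5176)
θ=195°: |BD| = 7.9487
θ=195°: circle(B,8.00) ∩ circle(D,4.00): a=6.9937, h=3.8843
θ=195°:   candidates: C₊=(4.7941,3.8139) cross=30.875; C₋=(5.3000,-3.9383) cross=-30.875
θ=195°:   branch - wants cross < 0 → take C=(5.3000,-3.9383) (cross=-30.875)
θ=195°: ex = (C−B)/|BC| = (0.9040,-0.4276); ey = (0.4276,0.9040)
θ=195°: P = B + 1.86·ex + 3.14·ey = (1.0921,1.5256)
θ=263°: B = A + 2.00·(cos263°, sin263°) = (-0.2437, -1.9851)
θ=263°: |BD| = 6.5517
θ=263°: circle(B,8.00) ∩ circle(D,4.00): a=6.9390, h=3.9812
θ=263°:   candidates: C₊=(5.1628,3.9114) cross=26.084; C₋=(7.5754,-3.6767) cross=-26.084
θ=263°:   branch - wants cross < 0 → take C=(7.5754,-3.6767) (cross=-26.084)
θ=263°: ex = (C−B)/|BC| = (0.9774,-0.2115); ey = (0.2115,0.9774)
θ=263°: P = B + 1.86·ex + 3.14·ey = (2.2382,0.6906)
θ=282°: B = A + 2.00·(cos282°, sin282°) = (0.4158, -1.9563)
θ=282°: |BD| = 5.9169
θ=282°: circle(B,8.00) ∩ circle(D,4.00): a=7.0146, h=3.8464
θ=282°:   candidates: C₊=(5.7642,3.9930) cross=22.759; C₋=(8.3077,-3.2672) cross=-22.759
θ=282°:   branch - wants cross < 0 → take C=(8.3077,-3.2672) (cross=-22.759)
θ=282°: ex = (C−B)/|BC| = (0.9865,-0.1639); ey = (0.1639,0.9865)
θ=282°: P = B + 1.86·ex + 3.14·ey = (2.7652,0.8365)
θ=343°: B = A + 2.00·(cos343°, sin343°) = (1.9126, -0.5847)
θ=343°: |BD| = 4.1290
θ=343°: circle(B,8.00) ∩ circle(D,4.00): a=7.8770, h=1.3972
θ=343°:   candidates: C₊=(9.5124,1.9139) cross=5.769; C₋=(9.9081,-0.8524) cross=-5.769
θ=343°:   branch - wants cross < 0 → take C=(9.9081,-0.8524) (cross=-5.769)
θ=343°: ex = (C−B)/|BC| = (0.9994,-0.0335); ey = (0.0335,0.9994)
θ=343°: P = B + 1.86·ex + 3.14·ey = (3.8766,2.4913)

θ=195°: 1.09 1.53
θ=263°: 2.24 0.69
θ=282°: 2.77 0.84
θ=343°: 3.88 2.49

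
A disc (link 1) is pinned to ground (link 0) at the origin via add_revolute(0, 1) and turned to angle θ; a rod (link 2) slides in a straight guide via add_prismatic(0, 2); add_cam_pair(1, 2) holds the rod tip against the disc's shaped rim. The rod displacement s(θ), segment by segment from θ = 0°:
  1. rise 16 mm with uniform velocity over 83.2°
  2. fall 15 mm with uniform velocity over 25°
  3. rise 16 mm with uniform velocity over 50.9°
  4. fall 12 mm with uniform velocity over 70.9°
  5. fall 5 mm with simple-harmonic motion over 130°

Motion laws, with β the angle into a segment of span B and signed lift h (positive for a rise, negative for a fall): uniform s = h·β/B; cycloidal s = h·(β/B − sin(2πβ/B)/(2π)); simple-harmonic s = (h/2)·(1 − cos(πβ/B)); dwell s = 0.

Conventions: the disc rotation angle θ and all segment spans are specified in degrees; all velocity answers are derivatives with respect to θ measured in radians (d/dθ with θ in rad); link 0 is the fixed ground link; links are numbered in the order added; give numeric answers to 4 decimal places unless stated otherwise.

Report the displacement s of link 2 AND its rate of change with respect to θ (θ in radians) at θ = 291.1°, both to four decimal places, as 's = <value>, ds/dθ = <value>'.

segment 1 (0° to 83.2°, uniform, h = 16) is passed completely: s = 0.0000 + (16) = 16.0000
segment 2 (83.2° to 108.2°, uniform, h = -15) is passed completely: s = 16.0000 + (-15) = 1.0000
segment 3 (108.2° to 159.1°, uniform, h = 16) is passed completely: s = 1.0000 + (16) = 17.0000
segment 4 (159.1° to 230°, uniform, h = -12) is passed completely: s = 17.0000 + (-12) = 5.0000
θ = 291.1° falls in segment 5 (230° to 360°, simple-harmonic, h = -5): β = 291.1 − 230 = 61.1°, B = 130°; Δs = -5/2·(1 − cos(π·0.4700)) = -2.2647; s = 5.0000 − 2.2647 = 2.7353
velocity in seg [230°–360°] (simple-harmonic), θ in radians: β = 61.1° = 1.0664 rad, B = 130° = 2.2689 rad; ds/dθ = (πh/(2B)) sin(πβ/B) = (π·(-5)/(2·2.2689)) sin(π·0.4700) = -3.446176 mm/rad

s = 2.7353, ds/dθ = -3.4462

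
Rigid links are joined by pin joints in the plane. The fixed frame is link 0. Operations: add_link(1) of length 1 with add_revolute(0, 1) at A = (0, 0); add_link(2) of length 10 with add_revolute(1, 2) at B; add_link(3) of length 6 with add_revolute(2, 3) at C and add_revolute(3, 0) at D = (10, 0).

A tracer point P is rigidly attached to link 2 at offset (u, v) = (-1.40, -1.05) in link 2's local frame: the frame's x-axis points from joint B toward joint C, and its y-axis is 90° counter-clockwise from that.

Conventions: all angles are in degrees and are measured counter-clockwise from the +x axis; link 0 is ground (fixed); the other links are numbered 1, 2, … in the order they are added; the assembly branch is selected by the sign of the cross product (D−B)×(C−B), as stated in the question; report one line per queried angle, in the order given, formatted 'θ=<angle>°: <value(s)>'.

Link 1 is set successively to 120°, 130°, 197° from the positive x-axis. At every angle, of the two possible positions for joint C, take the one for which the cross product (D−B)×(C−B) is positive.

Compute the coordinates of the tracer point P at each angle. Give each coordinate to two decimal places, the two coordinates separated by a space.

A=(0,0), D=(10.00,0)
θ=120°: B = A + 1.00·(cos120°, sin120°) = (-0.5000, 0.8660)
θ=120°: |BD| = 10.5357
θ=120°: circle(B,10.00) ∩ circle(D,6.00): a=8.3051, h=5.5700
θ=120°:   candidates: C₊=(8.2349,5.7345) cross=58.683; C₋=(7.3192,-5.3678) cross=-58.683
θ=120°:   branch + wants cross > 0 → take C=(8.2349,5.7345) (cross=58.683)
θ=120°: ex = (C−B)/|BC| = (0.8735,0.4868); ey = (-0.4868,0.8735)
θ=120°: P = B + -1.40·ex + -1.05·ey = (-1.2117,-0.7327)
θ=130°: B = A + 1.00·(cos130°, sin130°) = (-0.6428, 0.7660)
θ=130°: |BD| = 10.6703
θ=130°: circle(B,10.00) ∩ circle(D,6.00): a=8.3341, h=5.5265
θ=130°:   candidates: C₊=(8.0666,5.6800) cross=58.970; C₋=(7.2731,-5.3445) cross=-58.970
θ=130°:   branch + wants cross > 0 → take C=(8.0666,5.6800) (cross=58.970)
θ=130°: ex = (C−B)/|BC| = (0.8709,0.4914); ey = (-0.4914,0.8709)
θ=130°: P = B + -1.40·ex + -1.05·ey = (-1.3461,-0.8364)
θ=197°: B = A + 1.00·(cos197°, sin197°) = (-0.9563, -0.2924)
θ=197°: |BD| = 10.9602
θ=197°: circle(B,10.00) ∩ circle(D,6.00): a=8.3998, h=5.4262
θ=197°:   candidates: C₊=(7.2957,5.3560) cross=59.473; C₋=(7.5852,-5.4926) cross=-59.473
θ=197°:   branch + wants cross > 0 → take C=(7.2957,5.3560) (cross=59.473)
θ=197°: ex = (C−B)/|BC| = (0.8252,0.5648); ey = (-0.5648,0.8252)
θ=197°: P = B + -1.40·ex + -1.05·ey = (-1.5185,-1.9496)

θ=120°: -1.21 -0.73
θ=130°: -1.35 -0.84
θ=197°: -1.52 -1.95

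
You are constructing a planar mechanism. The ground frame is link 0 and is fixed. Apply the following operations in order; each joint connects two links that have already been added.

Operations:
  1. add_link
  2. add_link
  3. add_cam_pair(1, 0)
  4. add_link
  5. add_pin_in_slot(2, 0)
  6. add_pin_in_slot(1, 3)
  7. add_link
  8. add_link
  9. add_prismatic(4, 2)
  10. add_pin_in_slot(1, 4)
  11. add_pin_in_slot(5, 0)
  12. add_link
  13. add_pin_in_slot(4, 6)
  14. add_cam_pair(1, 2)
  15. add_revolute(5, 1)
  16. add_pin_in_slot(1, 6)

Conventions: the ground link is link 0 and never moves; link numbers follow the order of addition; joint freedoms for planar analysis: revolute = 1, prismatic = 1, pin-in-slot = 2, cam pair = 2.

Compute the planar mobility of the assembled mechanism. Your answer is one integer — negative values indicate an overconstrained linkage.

link 0 = ground. State L|J1|J2 = 1|0|0
+link1  2|0|0
+link2  3|0|0
C(1,0) f=2→J2  3|0|1
+link3  4|0|1
PS(2,0) f=2→J2  4|0|2
PS(1,3) f=2→J2  4|0|3
+link4  5|0|3
+link5  6|0|3
P(4,2) f=1→J1  6|1|3
PS(1,4) f=2→J2  6|1|4
PS(5,0) f=2→J2  6|1|5
+link6  7|1|5
PS(4,6) f=2→J2  7|1|6
C(1,2) f=2→J2  7|1|7
R(5,1) f=1→J1  7|2|7
PS(1,6) f=2→J2  7|2|8
M = 3(7−1)−2·2−8 = 18−4−8 = 6

M = 6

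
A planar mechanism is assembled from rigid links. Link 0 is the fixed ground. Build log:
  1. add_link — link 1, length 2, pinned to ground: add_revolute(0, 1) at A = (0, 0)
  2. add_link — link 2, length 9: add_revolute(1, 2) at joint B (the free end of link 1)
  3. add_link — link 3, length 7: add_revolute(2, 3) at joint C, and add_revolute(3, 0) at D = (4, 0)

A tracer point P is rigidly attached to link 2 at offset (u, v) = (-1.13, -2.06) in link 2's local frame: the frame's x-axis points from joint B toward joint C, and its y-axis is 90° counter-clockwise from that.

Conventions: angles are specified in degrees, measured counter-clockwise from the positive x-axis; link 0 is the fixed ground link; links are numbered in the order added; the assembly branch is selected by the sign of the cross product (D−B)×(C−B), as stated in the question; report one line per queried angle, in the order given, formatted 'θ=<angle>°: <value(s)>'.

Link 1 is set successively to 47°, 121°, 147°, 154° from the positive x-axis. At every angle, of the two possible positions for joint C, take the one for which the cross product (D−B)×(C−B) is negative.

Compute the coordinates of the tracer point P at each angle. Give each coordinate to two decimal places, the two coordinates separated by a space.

A=(0,0), D=(4.00,0)
θ=47°: B = A + 2.00·(cos47°, sin47°) = (1.3640, 1.4627)
θ=47°: |BD| = 3.0146
θ=47°: circle(B,9.00) ∩ circle(D,7.00): a=6.8148, h=5.8787
θ=47°:   candidates: C₊=(10.1752,3.2965) cross=17.722; C₋=(4.4705,-6.9842) cross=-17.722
θ=47°:   branch - wants cross < 0 → take C=(4.4705,-6.9842) (cross=-17.722)
θ=47°: ex = (C−B)/|BC| = (0.3452,-0.9385); ey = (0.9385,0.3452)
θ=47°: P = B + -1.13·ex + -2.06·ey = (-0.9594,1.8122)
θ=121°: B = A + 2.00·(cos121°, sin121°) = (-1.0301, 1.7143)
θ=121°: |BD| = 5.3142
θ=121°: circle(B,9.00) ∩ circle(D,7.00): a=5.6679, h=6.9911
θ=121°:   candidates: C₊=(6.5901,6.5032) cross=37.152; C₋=(2.0795,-6.7314) cross=-37.152
θ=121°:   branch - wants cross < 0 → take C=(2.0795,-6.7314) (cross=-37.152)
θ=121°: ex = (C−B)/|BC| = (0.3455,-0.9384); ey = (0.9384,0.3455)
θ=121°: P = B + -1.13·ex + -2.06·ey = (-3.3536,2.0630)
θ=147°: B = A + 2.00·(cos147°, sin147°) = (-1.6773, 1.0893)
θ=147°: |BD| = 5.7809
θ=147°: circle(B,9.00) ∩ circle(D,7.00): a=5.6582, h=6.9989
θ=147°:   candidates: C₊=(5.1983,6.8967) cross=40.460; C₋=(2.5607,-6.8504) cross=-40.460
θ=147°:   branch - wants cross < 0 → take C=(2.5607,-6.8504) (cross=-40.460)
θ=147°: ex = (C−B)/|BC| = (0.4709,-0.8822); ey = (0.8822,0.4709)
θ=147°: P = B + -1.13·ex + -2.06·ey = (-4.0268,1.1161)
θ=154°: B = A + 2.00·(cos154°, sin154°) = (-1.7976, 0.8767)
θ=154°: |BD| = 5.8635
θ=154°: circle(B,9.00) ∩ circle(D,7.00): a=5.6605, h=6.9971
θ=154°:   candidates: C₊=(4.8455,6.9487) cross=41.027; C₋=(2.7530,-6.8880) cross=-41.027
θ=154°:   branch - wants cross < 0 → take C=(2.7530,-6.8880) (cross=-41.027)
θ=154°: ex = (C−B)/|BC| = (0.5056,-0.8628); ey = (0.8628,0.5056)
θ=154°: P = B + -1.13·ex + -2.06·ey = (-4.1462,0.8101)

θ=47°: -0.96 1.81
θ=121°: -3.35 2.06
θ=147°: -4.03 1.12
θ=154°: -4.15 0.81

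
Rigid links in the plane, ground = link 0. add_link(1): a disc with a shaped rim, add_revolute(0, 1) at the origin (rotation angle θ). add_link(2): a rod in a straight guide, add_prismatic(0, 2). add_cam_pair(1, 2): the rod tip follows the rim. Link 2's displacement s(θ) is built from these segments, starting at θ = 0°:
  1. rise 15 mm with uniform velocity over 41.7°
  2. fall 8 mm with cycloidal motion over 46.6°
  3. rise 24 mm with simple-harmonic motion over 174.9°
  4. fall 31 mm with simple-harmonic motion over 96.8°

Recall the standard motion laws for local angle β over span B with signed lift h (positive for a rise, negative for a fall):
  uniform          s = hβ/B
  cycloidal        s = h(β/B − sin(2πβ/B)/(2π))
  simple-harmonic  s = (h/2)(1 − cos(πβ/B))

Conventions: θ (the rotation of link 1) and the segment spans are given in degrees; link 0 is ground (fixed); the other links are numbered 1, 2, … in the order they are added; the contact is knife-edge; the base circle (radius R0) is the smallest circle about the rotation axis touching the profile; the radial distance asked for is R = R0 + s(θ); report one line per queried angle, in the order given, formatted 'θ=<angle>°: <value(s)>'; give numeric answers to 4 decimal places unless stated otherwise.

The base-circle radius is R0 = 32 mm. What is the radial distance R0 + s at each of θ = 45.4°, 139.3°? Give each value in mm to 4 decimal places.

segment 1 (0° to 41.7°, uniform, h = 15) is passed completely: s = 0.0000 + (15) = 15.0000
θ = 45.4° falls in segment 2 (41.7° to 88.3°, cycloidal, h = -8): β = 45.4 − 41.7 = 3.7°, B = 46.6°; Δs = -8·(0.0794 − sin(2π·0.0794)/(2π)) = -0.0260; s = 15.0000 − 0.0260 = 14.9740
segment 2 (41.7° to 88.3°, cycloidal, h = -8) is passed completely: s = 15.0000 + (-8) = 7.0000
θ = 139.3° falls in segment 3 (88.3° to 263.2°, simple-harmonic, h = 24): β = 139.3 − 88.3 = 51°, B = 174.9°; Δs = 24/2·(1 − cos(π·0.2916)) = 4.6927; s = 7.0000 + 4.6927 = 11.6927
θ=45.4°: R = R0 + s = 32 + 14.9740 = 46.9740
θ=139.3°: R = R0 + s = 32 + 11.6927 = 43.6927

θ=45.4°: 46.9740
θ=139.3°: 43.6927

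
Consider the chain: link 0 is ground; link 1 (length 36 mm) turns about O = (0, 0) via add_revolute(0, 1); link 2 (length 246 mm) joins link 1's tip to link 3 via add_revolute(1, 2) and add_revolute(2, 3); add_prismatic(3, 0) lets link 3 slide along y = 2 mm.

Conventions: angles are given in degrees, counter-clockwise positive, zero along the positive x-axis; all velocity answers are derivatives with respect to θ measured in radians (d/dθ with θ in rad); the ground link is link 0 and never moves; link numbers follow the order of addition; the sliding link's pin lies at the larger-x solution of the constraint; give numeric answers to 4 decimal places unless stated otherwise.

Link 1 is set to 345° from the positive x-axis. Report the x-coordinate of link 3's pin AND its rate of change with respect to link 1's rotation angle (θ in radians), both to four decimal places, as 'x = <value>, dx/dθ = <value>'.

geometry: r = 36 mm, L = 246 mm, e = 2 mm
crank pin P = (r cos θ, r sin θ) = (34.773330, -9.317486)
h = r sin θ − e = -9.317486 − 2 = -11.317486
x = r cos θ + √(L² − h²) = 34.773330 + 245.739526 = 280.512856
dx/dθ = −r sin θ − h·r cos θ/√(L² − h²) (θ in radians; h = -11.317486) = 10.918964

x = 280.5129, dx/dθ = 10.9190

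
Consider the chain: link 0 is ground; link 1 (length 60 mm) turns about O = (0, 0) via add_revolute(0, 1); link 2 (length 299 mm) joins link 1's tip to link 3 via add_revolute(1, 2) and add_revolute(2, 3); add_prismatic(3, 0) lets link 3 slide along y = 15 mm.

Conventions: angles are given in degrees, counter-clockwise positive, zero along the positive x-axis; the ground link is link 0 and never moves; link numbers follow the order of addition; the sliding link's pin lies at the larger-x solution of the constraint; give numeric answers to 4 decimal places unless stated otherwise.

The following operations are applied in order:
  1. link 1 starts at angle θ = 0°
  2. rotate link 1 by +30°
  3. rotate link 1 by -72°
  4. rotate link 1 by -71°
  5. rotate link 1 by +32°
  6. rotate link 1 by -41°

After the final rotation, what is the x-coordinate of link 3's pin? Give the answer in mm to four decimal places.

geometry: r = 60 mm, L = 299 mm, e = 15 mm; θ starts at 0°
rotate link 1 by +30°: θ ← 0° +30° = 30°
rotate link 1 by -72°: θ ← 30° -72° = -42°
rotate link 1 by -71°: θ ← -42° -71° = -113°
rotate link 1 by +32°: θ ← -113° +32° = -81°
rotate link 1 by -41°: θ ← -81° -41° = -122°
crank pin P = (r cos θ, r sin θ) = (-31.795156, -50.882886)
h = r sin θ − e = -50.882886 − 15 = -65.882886
x = r cos θ + √(L² − h²) = -31.795156 + 291.651239 = 259.856083

259.8561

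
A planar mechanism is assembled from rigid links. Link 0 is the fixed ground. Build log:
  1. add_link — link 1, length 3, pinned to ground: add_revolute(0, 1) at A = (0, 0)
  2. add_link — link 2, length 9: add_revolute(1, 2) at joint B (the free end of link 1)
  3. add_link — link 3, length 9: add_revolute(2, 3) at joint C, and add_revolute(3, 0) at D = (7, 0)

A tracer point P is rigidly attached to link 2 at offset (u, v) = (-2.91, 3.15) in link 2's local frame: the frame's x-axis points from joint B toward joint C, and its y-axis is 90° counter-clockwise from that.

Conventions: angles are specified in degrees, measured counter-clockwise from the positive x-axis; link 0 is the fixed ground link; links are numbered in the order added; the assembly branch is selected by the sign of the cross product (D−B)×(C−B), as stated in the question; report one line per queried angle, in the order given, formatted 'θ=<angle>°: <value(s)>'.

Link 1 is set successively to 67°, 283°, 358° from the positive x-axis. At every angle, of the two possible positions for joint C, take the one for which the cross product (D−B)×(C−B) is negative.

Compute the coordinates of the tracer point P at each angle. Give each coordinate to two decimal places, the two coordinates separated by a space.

A=(0,0), D=(7.00,0)
θ=67°: B = A + 3.00·(cos67°, sin67°) = (1.1722, 2.7615)
θ=67°: |BD| = 6.4490
θ=67°: circle(B,9.00) ∩ circle(D,9.00): a=3.2245, h=8.4025
θ=67°:   candidates: C₊=(7.6841,8.9740) cross=54.188; C₋=(0.4880,-6.2124) cross=-54.188
θ=67°:   branch - wants cross < 0 → take C=(0.4880,-6.2124) (cross=-54.188)
θ=67°: ex = (C−B)/|BC| = (-0.0760,-0.9971); ey = (0.9971,-0.0760)
θ=67°: P = B + -2.91·ex + 3.15·ey = (4.5343,5.4236)
θ=283°: B = A + 3.00·(cos283°, sin283°) = (0.6749, -2.9231)
θ=283°: |BD| = 6.9679
θ=283°: circle(B,9.00) ∩ circle(D,9.00): a=3.4840, h=8.2983
θ=283°:   candidates: C₊=(0.3562,6.0712) cross=57.822; C₋=(7.3186,-8.9944) cross=-57.822
θ=283°:   branch - wants cross < 0 → take C=(7.3186,-8.9944) (cross=-57.822)
θ=283°: ex = (C−B)/|BC| = (0.7382,-0.6746); ey = (0.6746,0.7382)
θ=283°: P = B + -2.91·ex + 3.15·ey = (0.6516,1.3653)
θ=358°: B = A + 3.00·(cos358°, sin358°) = (2.9982, -0.1047)
θ=358°: |BD| = 4.0032
θ=358°: circle(B,9.00) ∩ circle(D,9.00): a=2.0016, h=8.7746
θ=358°:   candidates: C₊=(4.7696,8.7192) cross=35.126; C₋=(5.2286,-8.8239) cross=-35.126
θ=358°:   branch - wants cross < 0 → take C=(5.2286,-8.8239) (cross=-35.126)
θ=358°: ex = (C−B)/|BC| = (0.2478,-0.9688); ey = (0.9688,0.2478)
θ=358°: P = B + -2.91·ex + 3.15·ey = (5.3287,3.4952)

θ=67°: 4.53 5.42
θ=283°: 0.65 1.37
θ=358°: 5.33 3.50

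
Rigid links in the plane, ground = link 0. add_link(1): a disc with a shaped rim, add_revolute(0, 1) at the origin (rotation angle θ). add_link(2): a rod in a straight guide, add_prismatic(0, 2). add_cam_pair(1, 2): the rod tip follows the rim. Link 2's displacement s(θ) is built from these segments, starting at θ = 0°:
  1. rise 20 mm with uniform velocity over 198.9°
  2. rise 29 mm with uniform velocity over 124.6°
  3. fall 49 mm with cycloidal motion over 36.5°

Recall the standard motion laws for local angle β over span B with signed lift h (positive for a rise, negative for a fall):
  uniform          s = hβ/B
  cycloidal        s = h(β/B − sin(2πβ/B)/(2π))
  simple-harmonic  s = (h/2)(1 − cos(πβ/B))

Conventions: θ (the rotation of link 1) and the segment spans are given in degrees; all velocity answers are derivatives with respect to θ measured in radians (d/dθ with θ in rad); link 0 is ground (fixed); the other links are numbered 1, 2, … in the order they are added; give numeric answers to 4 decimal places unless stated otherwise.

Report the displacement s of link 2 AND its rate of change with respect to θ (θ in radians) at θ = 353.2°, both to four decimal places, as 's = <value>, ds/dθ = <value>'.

segment 1 (0° to 198.9°, uniform, h = 20) is passed completely: s = 0.0000 + (20) = 20.0000
segment 2 (198.9° to 323.5°, uniform, h = 29) is passed completely: s = 20.0000 + (29) = 49.0000
θ = 353.2° falls in segment 3 (323.5° to 360°, cycloidal, h = -49): β = 353.2 − 323.5 = 29.7°, B = 36.5°; Δs = -49·(0.8137 − sin(2π·0.8137)/(2π)) = -47.0535; s = 49.0000 − 47.0535 = 1.9465
velocity in seg [323.5°–360°] (cycloidal), θ in radians: β = 29.7° = 0.5184 rad, B = 36.5° = 0.6370 rad; ds/dθ = (h/B)(1 − cos(2πβ/B)) = ((-49)/0.6370)(1 − cos(2π·0.8137)) = -46.948174 mm/rad

s = 1.9465, ds/dθ = -46.9482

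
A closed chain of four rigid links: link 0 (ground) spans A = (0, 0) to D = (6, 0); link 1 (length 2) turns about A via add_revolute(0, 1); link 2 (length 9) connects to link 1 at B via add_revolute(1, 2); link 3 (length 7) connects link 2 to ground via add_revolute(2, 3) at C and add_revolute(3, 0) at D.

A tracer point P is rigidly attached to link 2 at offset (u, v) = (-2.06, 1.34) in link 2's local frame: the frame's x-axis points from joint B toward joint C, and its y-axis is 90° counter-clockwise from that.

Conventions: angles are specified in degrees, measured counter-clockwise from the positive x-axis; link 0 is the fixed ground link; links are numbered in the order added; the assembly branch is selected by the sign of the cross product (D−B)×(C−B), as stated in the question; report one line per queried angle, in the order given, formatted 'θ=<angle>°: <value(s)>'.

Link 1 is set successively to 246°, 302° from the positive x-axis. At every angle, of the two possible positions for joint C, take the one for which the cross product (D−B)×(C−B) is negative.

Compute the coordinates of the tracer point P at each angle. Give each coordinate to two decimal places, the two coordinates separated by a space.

A=(0,0), D=(6.00,0)
θ=246°: B = A + 2.00·(cos246°, sin246°) = (-0.8135, -1.8271)
θ=246°: |BD| = 7.0542
θ=246°: circle(B,9.00) ∩ circle(D,7.00): a=5.7953, h=6.8859
θ=246°:   candidates: C₊=(3.0005,6.3248) cross=48.574; C₋=(6.5675,-6.9770) cross=-48.574
θ=246°:   branch - wants cross < 0 → take C=(6.5675,-6.9770) (cross=-48.574)
θ=246°: ex = (C−B)/|BC| = (0.8201,-0.5722); ey = (0.5722,0.8201)
θ=246°: P = B + -2.06·ex + 1.34·ey = (-1.7361,0.4506)
θ=302°: B = A + 2.00·(cos302°, sin302°) = (1.0598, -1.6961)
θ=302°: |BD| = 5.2232
θ=302°: circle(B,9.00) ∩ circle(D,7.00): a=5.6749, h=6.9854
θ=302°:   candidates: C₊=(4.1588,6.7535) cross=36.486; C₋=(8.6955,-6.4602) cross=-36.486
θ=302°:   branch - wants cross < 0 → take C=(8.6955,-6.4602) (cross=-36.486)
θ=302°: ex = (C−B)/|BC| = (0.8484,-0.5293); ey = (0.5293,0.8484)
θ=302°: P = B + -2.06·ex + 1.34·ey = (0.0214,0.5312)

θ=246°: -1.74 0.45
θ=302°: 0.02 0.53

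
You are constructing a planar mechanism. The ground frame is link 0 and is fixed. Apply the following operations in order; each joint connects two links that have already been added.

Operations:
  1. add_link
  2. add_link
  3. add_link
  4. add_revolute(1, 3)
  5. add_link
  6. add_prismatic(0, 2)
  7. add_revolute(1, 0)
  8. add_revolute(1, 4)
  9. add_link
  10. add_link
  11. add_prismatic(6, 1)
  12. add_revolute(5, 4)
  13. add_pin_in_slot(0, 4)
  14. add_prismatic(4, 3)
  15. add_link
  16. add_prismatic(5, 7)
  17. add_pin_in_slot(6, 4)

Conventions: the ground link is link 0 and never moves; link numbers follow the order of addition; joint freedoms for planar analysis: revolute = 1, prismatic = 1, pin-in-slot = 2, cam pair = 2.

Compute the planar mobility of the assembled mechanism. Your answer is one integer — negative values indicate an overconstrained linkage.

link 0 = ground. State L|J1|J2 = 1|0|0
+link1  2|0|0
+link2  3|0|0
+link3  4|0|0
R(1,3) f=1→J1  4|1|0
+link4  5|1|0
P(0,2) f=1→J1  5|2|0
R(1,0) f=1→J1  5|3|0
R(1,4) f=1→J1  5|4|0
+link5  6|4|0
+link6  7|4|0
P(6,1) f=1→J1  7|5|0
R(5,4) f=1→J1  7|6|0
PS(0,4) f=2→J2  7|6|1
P(4,3) f=1→J1  7|7|1
+link7  8|7|1
P(5,7) f=1→J1  8|8|1
PS(6,4) f=2→J2  8|8|2
M = 3(8−1)−2·8−2 = 21−16−2 = 3

M = 3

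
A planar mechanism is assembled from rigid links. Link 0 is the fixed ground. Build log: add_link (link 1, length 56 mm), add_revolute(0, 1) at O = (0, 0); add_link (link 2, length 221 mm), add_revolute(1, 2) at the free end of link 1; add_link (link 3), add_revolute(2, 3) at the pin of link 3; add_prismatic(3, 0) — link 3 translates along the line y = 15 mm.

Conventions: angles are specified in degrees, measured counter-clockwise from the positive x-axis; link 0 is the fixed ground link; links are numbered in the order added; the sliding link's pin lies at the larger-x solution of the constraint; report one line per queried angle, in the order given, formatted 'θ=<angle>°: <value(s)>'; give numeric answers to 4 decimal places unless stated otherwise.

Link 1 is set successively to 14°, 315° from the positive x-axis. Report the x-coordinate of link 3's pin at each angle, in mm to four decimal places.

geometry: r = 56 mm, L = 221 mm, e = 15 mm
θ=14°: crank pin P = (r cos θ, r sin θ) = (54.336561, 13.547626)
θ=14°: h = r sin θ − e = 13.547626 − 15 = -1.452374
θ=14°: x = r cos θ + √(L² − h²) = 54.336561 + 220.995228 = 275.331788
θ=315°: crank pin P = (r cos θ, r sin θ) = (39.597980, -39.597980)
θ=315°: h = r sin θ − e = -39.597980 − 15 = -54.597980
θ=315°: x = r cos θ + √(L² − h²) = 39.597980 + 214.149622 = 253.747602

θ=14°: 275.3318
θ=315°: 253.7476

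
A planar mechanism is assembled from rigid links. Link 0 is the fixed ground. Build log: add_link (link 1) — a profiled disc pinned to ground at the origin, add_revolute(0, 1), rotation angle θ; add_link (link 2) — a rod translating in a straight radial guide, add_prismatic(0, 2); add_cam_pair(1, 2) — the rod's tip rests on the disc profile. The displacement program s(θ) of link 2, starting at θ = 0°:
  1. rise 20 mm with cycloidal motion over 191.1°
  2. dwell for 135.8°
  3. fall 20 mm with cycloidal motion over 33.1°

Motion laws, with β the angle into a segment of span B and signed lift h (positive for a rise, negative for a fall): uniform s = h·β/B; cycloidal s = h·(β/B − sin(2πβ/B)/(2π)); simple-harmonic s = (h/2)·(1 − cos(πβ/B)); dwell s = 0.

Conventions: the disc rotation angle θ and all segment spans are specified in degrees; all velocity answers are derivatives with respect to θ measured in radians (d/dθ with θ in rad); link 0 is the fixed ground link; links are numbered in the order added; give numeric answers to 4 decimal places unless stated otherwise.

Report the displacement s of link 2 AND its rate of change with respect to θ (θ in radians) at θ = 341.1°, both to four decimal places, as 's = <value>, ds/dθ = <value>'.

seg 1 [0°–191.1°] cycloidal, h=20: full span → s += 20 → s = 20.0000
seg 2 [191.1°–326.9°] dwell: s stays 20.0000
seg 3 [326.9°–360°] cycloidal, h=-20: θ=341.1° here. β=14.2, B=33.1. -20·(0.4290 − sin(2π·0.4290)/(2π)) = -7.2067 → s = 12.7933
velocity in seg [326.9°–360°] (cycloidal), θ in radians: β = 14.2° = 0.2478 rad, B = 33.1° = 0.5777 rad; ds/dθ = (h/B)(1 − cos(2πβ/B)) = ((-20)/0.5777)(1 − cos(2π·0.4290)) = -65.851793 mm/rad

s = 12.7933, ds/dθ = -65.8518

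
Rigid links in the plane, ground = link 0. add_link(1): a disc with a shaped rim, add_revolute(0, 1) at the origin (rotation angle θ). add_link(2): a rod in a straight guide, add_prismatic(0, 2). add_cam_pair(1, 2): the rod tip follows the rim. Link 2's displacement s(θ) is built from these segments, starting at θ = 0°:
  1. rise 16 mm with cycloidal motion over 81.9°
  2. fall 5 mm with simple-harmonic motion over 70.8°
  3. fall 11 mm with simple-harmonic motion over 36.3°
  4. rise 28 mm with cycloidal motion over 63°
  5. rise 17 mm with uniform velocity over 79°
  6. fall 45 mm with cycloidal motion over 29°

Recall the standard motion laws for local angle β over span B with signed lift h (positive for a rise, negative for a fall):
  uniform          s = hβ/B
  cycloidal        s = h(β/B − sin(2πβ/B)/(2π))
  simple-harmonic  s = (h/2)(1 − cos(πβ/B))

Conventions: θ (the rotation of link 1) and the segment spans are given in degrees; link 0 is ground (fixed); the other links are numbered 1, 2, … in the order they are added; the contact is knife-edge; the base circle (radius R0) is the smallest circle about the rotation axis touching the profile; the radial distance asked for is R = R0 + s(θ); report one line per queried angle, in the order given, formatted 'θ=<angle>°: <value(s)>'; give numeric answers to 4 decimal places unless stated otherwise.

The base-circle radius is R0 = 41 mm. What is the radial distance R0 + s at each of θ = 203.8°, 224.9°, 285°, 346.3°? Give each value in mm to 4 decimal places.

segment 1 (0° to 81.9°, cycloidal, h = 16) is passed completely: s = 0.0000 + (16) = 16.0000
segment 2 (81.9° to 152.7°, simple-harmonic, h = -5) is passed completely: s = 16.0000 + (-5) = 11.0000
segment 3 (152.7° to 189°, simple-harmonic, h = -11) is passed completely: s = 11.0000 + (-11) = 0.0000
θ = 203.8° falls in segment 4 (189° to 252°, cycloidal, h = 28): β = 203.8 − 189 = 14.8°, B = 63°; Δs = 28·(0.2349 − sin(2π·0.2349)/(2π)) = 2.1414; s = 0.0000 + 2.1414 = 2.1414
θ = 224.9° falls in segment 4 (189° to 252°, cycloidal, h = 28): β = 224.9 − 189 = 35.9°, B = 63°; Δs = 28·(0.5698 − sin(2π·0.5698)/(2π)) = 17.8489; s = 0.0000 + 17.8489 = 17.8489
segment 4 (189° to 252°, cycloidal, h = 28) is passed completely: s = 0.0000 + (28) = 28.0000
θ = 285° falls in segment 5 (252° to 331°, uniform, h = 17): β = 285 − 252 = 33°, B = 79°; Δs = 17·33/79 = 7.1013; s = 28.0000 + 7.1013 = 35.1013
segment 5 (252° to 331°, uniform, h = 17) is passed completely: s = 28.0000 + (17) = 45.0000
θ = 346.3° falls in segment 6 (331° to 360°, cycloidal, h = -45): β = 346.3 − 331 = 15.3°, B = 29°; Δs = -45·(0.5276 − sin(2π·0.5276)/(2π)) = -24.9766; s = 45.0000 − 24.9766 = 20.0234
θ=203.8°: R = R0 + s = 41 + 2.1414 = 43.1414
θ=224.9°: R = R0 + s = 41 + 17.8489 = 58.8489
θ=285°: R = R0 + s = 41 + 35.1013 = 76.1013
θ=346.3°: R = R0 + s = 41 + 20.0234 = 61.0234

θ=203.8°: 43.1414
θ=224.9°: 58.8489
θ=285°: 76.1013
θ=346.3°: 61.0234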